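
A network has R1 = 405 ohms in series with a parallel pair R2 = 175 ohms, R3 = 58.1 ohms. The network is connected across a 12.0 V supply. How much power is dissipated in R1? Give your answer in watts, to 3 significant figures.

Reduce the parallel pair to R_p first; the network is then a simple series string.
R_p = (175×58.1)/(175+58.1) = 43.62 Ω
R_total = 405 + 43.62 = 448.6 Ω
I = V / R_total = 12.0 / 448.6 = 0.02675 A
R1 is in the main series path, so its power is I²R1.
P_R1 = (0.02675)² × 405 = 0.2898 W

0.290 W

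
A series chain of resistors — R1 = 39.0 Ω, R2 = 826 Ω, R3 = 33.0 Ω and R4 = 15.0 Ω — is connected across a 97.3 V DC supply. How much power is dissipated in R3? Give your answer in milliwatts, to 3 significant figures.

Series elements share the same current, so find I first, then use P = I²R.
R_total = 39.0 + 826 + 33.0 + 15.0 = 913.0 Ω
I = V / R_total = 97.3 / 913.0 = 0.1066 A
P_R3 = I² × R3 = (0.1066)² × 33.0 = 0.3748 W

375 mW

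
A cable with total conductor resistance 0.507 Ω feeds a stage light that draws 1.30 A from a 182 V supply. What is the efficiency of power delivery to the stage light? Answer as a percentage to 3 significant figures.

99.6 %

The cable carries the full 1.30 A.
P_line = I² R_line = (1.300)² × 0.507 = 0.8568 W
P_source = V I = 182 × 1.300 = 236.6 W; P_load = 235.7 W
η = P_load / P_source = 235.7 / 236.6 = 0.9964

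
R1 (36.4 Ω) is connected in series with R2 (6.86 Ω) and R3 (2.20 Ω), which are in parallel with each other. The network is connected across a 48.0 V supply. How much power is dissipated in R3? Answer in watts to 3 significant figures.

2.01 W

Replace R2 and R3 with their parallel equivalent so the circuit becomes R1 in series with R_p.
R_p = (6.86×2.20)/(6.86+2.20) = 1.666 Ω
R_total = 36.4 + 1.666 = 38.07 Ω
I = V / R_total = 48.0 / 38.07 = 1.261 A
Voltage across the parallel pair: V_p = I × R_p = 1.261 × 1.666 = 2.101 V
R3 sees V_p directly, so P = V_p² / R3.
P_R3 = (2.101)² / 2.20 = 2.006 W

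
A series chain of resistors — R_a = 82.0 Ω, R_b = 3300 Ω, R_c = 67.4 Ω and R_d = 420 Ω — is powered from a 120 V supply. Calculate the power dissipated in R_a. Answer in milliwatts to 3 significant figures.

Series elements share the same current, so find I first, then use P = I²R.
R_total = 82.0 + 3300 + 67.4 + 420 = 3869 Ω
I = V / R_total = 120 / 3869 = 0.03101 A
P_R_a = I² × R_a = (0.03101)² × 82.0 = 0.07887 W

78.9 mW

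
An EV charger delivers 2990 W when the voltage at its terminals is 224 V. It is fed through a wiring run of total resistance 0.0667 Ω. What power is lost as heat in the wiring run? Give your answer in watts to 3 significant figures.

11.9 W

The wiring run is a series resistance carrying the load current; its dissipation is I²R_line.
I = P / V = 2990 / 224 = 13.35 A through the wiring run.
P_line = I² R_line = (13.35)² × 0.0667 = 11.88 W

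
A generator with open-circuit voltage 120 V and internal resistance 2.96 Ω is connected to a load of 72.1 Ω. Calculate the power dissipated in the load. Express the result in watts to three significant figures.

With r and R in series, I = ε/(r+R); the load dissipates I²R.
I = ε / (r + R) = 120 / (2.96 + 72.1) = 1.599 A
P_load = I² R = (1.599)² × 72.1 = 184.3 W

184 W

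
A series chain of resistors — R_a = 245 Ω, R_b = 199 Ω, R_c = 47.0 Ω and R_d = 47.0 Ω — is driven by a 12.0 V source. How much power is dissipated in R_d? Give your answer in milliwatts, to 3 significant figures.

23.4 mW

The current is common to all series resistors; compute it, then apply P = I²R for the target.
R_total = 245 + 199 + 47.0 + 47.0 = 538.0 Ω
I = V / R_total = 12.0 / 538.0 = 0.02230 A
P_R_d = I² × R_d = (0.02230)² × 47.0 = 0.02338 W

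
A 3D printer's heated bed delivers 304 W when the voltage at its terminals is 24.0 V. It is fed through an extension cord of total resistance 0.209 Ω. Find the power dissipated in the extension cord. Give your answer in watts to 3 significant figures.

Only the current and the line resistance are needed for the I²R loss.
I = P / V = 304 / 24.0 = 12.67 A through the extension cord.
P_line = I² R_line = (12.67)² × 0.209 = 33.53 W

33.5 W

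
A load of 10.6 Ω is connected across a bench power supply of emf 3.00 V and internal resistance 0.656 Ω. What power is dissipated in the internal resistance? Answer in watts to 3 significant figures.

Internal loss is I²r, with I set by the total series resistance r+R.
I = ε / (r + R) = 3.00 / (0.656 + 10.6) = 0.2665 A
P_int = I² r = (0.2665)² × 0.656 = 0.04660 W

0.0466 W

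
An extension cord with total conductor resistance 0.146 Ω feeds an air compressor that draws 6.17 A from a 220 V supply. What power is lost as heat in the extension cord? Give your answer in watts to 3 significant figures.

5.56 W

The extension cord and load are in series, so the same current flows in both; the loss is I²R_line.
The extension cord carries the full 6.17 A.
P_line = I² R_line = (6.170)² × 0.146 = 5.558 W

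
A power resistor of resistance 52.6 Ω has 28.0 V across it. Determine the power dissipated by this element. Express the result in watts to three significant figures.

14.9 W

Voltage and resistance are given, so P = V²/R is the one-step route.
P = (28.0 V)² / 52.6 Ω = 14.90 W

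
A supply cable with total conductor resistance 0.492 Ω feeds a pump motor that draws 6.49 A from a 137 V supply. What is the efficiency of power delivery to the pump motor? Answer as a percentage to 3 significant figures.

The supply cable carries the full 6.49 A.
P_line = I² R_line = (6.490)² × 0.492 = 20.72 W
P_source = V I = 137 × 6.490 = 889.1 W; P_load = 868.4 W
η = P_load / P_source = 868.4 / 889.1 = 0.9767

97.7 %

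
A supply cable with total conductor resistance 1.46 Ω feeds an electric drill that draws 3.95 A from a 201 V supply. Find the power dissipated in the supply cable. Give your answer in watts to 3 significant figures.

22.8 W

Only the current and the line resistance are needed for the I²R loss.
The supply cable carries the full 3.95 A.
P_line = I² R_line = (3.950)² × 1.46 = 22.78 W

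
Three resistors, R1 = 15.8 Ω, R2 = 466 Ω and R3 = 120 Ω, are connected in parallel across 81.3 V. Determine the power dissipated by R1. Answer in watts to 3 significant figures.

The supply voltage appears across each parallel branch — just use P = V²/R1.
P_R1 = V² / R1 = (81.3)² / 15.8 Ω = 418.3 W

418 W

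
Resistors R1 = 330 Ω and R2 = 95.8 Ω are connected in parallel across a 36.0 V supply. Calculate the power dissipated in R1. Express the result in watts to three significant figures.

Parallel branches share the same voltage; P = V²/R gives the branch power in one step.
P_R1 = V² / R1 = (36.0)² / 330 Ω = 3.927 W

3.93 W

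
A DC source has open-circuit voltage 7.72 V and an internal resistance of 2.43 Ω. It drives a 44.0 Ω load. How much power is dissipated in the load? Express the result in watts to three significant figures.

Load and internal resistance form a series loop — compute the loop current, then the load power via I²R.
I = ε / (r + R) = 7.72 / (2.43 + 44.0) = 0.1663 A
P_load = I² R = (0.1663)² × 44.0 = 1.216 W

1.22 W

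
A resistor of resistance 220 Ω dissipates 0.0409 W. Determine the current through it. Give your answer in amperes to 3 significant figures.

Rearranging the power relation for the two known quantities gives I = √(P / R).
I = √(0.0409 / 220) = 0.01363 A

0.0136 A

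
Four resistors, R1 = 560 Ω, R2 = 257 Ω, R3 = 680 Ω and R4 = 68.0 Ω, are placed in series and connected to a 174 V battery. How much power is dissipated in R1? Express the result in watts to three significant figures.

6.92 W

In a series string the same current flows through every resistor — find that current, then P = I²R for the one we want.
R_total = 560 + 257 + 680 + 68.0 = 1565 Ω
I = V / R_total = 174 / 1565 = 0.1112 A
P_R1 = I² × R1 = (0.1112)² × 560 = 6.922 W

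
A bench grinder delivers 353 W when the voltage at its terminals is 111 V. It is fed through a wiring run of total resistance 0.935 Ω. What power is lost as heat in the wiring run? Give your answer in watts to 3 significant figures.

9.46 W

Line loss is just I²R for the cable — we know both I and R_line directly.
I = P / V = 353 / 111 = 3.180 A through the wiring run.
P_line = I² R_line = (3.180)² × 0.935 = 9.456 W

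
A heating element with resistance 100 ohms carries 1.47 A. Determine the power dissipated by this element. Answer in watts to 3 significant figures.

216 W

Current and resistance are given, so P = I²R is the direct form.
P = (1.470 A)² × 100 Ω = 216.1 W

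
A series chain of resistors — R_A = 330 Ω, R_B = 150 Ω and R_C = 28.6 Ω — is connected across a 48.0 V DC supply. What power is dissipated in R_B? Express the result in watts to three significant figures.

1.34 W

In a series string the same current flows through every resistor — find that current, then P = I²R for the one we want.
R_total = 330 + 150 + 28.6 = 508.6 Ω
I = V / R_total = 48.0 / 508.6 = 0.09438 A
P_R_B = I² × R_B = (0.09438)² × 150 = 1.336 W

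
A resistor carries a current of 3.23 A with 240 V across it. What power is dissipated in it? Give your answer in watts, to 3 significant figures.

Both the voltage across and the current through the element are known, so P = V I applies directly.
P = 240 V × 3.230 A = 775.2 W

775 W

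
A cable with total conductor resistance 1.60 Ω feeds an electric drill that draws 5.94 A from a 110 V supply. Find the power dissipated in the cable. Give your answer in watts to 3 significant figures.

The cable is a series resistance carrying the load current; its dissipation is I²R_line.
The cable carries the full 5.94 A.
P_line = I² R_line = (5.940)² × 1.60 = 56.45 W

56.5 W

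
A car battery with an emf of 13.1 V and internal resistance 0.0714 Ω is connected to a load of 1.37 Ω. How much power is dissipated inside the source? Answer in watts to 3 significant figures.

The source's internal resistance is just another series element carrying I; its dissipation is I²r.
I = ε / (r + R) = 13.1 / (0.0714 + 1.37) = 9.088 A
P_int = I² r = (9.088)² × 0.0714 = 5.898 W

5.90 W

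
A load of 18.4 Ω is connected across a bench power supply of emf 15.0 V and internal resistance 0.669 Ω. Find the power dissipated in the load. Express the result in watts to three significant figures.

The internal resistance and the load are in series, so the same I flows through both; get I from ε/(r+R), then I²R for the load.
I = ε / (r + R) = 15.0 / (0.669 + 18.4) = 0.7866 A
P_load = I² R = (0.7866)² × 18.4 = 11.39 W

11.4 W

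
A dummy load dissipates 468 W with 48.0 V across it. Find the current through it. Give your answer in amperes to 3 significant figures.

Rearranging the power relation for the two known quantities gives I = P / V.
I = 468 / 48.0 = 9.750 A

9.75 A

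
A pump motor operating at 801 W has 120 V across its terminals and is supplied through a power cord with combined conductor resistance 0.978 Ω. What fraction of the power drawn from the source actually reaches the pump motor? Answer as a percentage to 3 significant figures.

I = P / V = 801 / 120 = 6.675 A through the power cord.
P_line = I² R_line = (6.675)² × 0.978 = 43.58 W
P_source = P_load + P_line = 801.0 + 43.58 = 844.6 W
η = P_load / P_source = 801.0 / 844.6 = 0.9484

94.8 %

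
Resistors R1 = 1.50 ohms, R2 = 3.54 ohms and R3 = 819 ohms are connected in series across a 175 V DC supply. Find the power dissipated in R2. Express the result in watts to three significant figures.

In a series string the same current flows through every resistor — find that current, then P = I²R for the one we want.
R_total = 1.50 + 3.54 + 819 = 824.0 Ω
I = V / R_total = 175 / 824.0 = 0.2124 A
P_R2 = I² × R2 = (0.2124)² × 3.54 = 0.1597 W

0.160 W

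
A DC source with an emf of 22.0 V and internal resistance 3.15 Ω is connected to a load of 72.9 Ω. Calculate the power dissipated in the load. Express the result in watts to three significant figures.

6.10 W

Find the circuit current first, then P = I²R for the load (series elements share I).
I = ε / (r + R) = 22.0 / (3.15 + 72.9) = 0.2893 A
P_load = I² R = (0.2893)² × 72.9 = 6.101 W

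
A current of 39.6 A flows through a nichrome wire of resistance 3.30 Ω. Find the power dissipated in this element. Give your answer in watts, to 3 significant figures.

The current through and the resistance of the element are both given; use P = I²R.
P = (39.60 A)² × 3.30 Ω = 5175 W

5170 W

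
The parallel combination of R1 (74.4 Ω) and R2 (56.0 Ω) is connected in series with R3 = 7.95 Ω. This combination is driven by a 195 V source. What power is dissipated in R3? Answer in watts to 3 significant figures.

Reduce the parallel combination to a single R_p; the circuit then becomes R_p in series with the remaining resistor.
R_p = (74.4×56.0)/(74.4+56.0) = 31.95 Ω
R_total = R_p + 7.95 = 31.95 + 7.95 = 39.90 Ω
I = V / R_total = 195 / 39.90 = 4.887 A
R3 is the series element, so its power is I²R.
P_R3 = (4.887)² × 7.95 = 189.9 W

190 W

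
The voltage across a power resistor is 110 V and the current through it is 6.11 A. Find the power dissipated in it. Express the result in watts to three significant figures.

672 W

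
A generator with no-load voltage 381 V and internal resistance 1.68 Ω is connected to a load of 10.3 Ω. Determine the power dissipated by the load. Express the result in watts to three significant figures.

10400 W

Find the circuit current first, then P = I²R for the load (series elements share I).
I = ε / (r + R) = 381 / (1.68 + 10.3) = 31.80 A
P_load = I² R = (31.80)² × 10.3 = 10420 W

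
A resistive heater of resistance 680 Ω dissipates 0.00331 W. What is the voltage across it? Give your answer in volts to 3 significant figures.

From P = V I = I²R = V²/R, with the two given quantities we get V = √(P R).
V = √(0.00331 × 680) = 1.500 V

1.50 V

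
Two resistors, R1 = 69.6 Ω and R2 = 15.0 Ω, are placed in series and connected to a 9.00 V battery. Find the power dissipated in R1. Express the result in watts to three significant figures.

Series elements share the same current, so find I first, then use P = I²R.
R_total = 69.6 + 15.0 = 84.60 Ω
I = V / R_total = 9.00 / 84.60 = 0.1064 A
P_R1 = I² × R1 = (0.1064)² × 69.6 = 0.7877 W

0.788 W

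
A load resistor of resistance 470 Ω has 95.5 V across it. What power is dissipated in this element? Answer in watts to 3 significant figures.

19.4 W

With V across and R both known, P = V²/R gives the dissipation directly.
P = (95.5 V)² / 470 Ω = 19.40 W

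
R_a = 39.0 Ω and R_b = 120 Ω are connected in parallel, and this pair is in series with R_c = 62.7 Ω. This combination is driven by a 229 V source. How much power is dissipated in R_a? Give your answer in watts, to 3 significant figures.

137 W

Collapse the R_a‖R_b pair into one equivalent R_p; then R_p and R_c form a series string.
R_p = (39.0×120)/(39.0+120) = 29.43 Ω
R_total = R_p + 62.7 = 29.43 + 62.7 = 92.13 Ω
I = V / R_total = 229 / 92.13 = 2.486 A
Voltage across the parallel pair: V_p = I × R_p = 2.486 × 29.43 = 73.16 V
R_a sits across V_p; its power is V_p²/R.
P_R_a = (73.16)² / 39.0 = 137.2 W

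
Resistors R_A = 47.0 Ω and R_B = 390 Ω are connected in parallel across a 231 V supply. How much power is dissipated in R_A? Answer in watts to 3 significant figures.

Each parallel branch sees the full supply voltage, so P = V²/R applies directly to the target branch.
P_R_A = V² / R_A = (231)² / 47.0 Ω = 1135 W

1140 W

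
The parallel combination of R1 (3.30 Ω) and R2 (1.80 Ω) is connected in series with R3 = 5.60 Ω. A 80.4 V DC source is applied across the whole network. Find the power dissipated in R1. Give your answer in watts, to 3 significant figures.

58.1 W

Combine R1 and R2 into their parallel equivalent first, reducing the network to two series resistors.
R_p = (3.30×1.80)/(3.30+1.80) = 1.165 Ω
R_total = R_p + 5.60 = 1.165 + 5.60 = 6.765 Ω
I = V / R_total = 80.4 / 6.765 = 11.89 A
Voltage across the parallel pair: V_p = I × R_p = 11.89 × 1.165 = 13.84 V
R1 has V_p across it, so P = V_p²/R1.
P_R1 = (13.84)² / 3.30 = 58.07 W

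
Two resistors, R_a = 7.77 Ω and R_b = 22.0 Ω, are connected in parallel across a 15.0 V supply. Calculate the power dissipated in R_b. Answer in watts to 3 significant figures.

10.2 W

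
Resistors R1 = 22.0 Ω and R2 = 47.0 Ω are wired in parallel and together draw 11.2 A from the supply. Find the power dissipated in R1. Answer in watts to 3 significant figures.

1280 W

Parallel branches share V, not I — compute V via R_eq, then use V²/R for the target branch.
1/R_eq = 1/22.0 + 1/47.0 ⇒ R_eq = 14.99 Ω
V = I_total × R_eq = 11.20 × 14.99 = 167.8 V
P_R1 = V² / R1 = (167.8)² / 22.0 = 1280 W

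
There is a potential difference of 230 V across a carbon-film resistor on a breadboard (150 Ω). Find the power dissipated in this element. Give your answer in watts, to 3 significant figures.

353 W

Voltage and resistance are given, so P = V²/R is the one-step route.
P = (230 V)² / 150 Ω = 352.7 W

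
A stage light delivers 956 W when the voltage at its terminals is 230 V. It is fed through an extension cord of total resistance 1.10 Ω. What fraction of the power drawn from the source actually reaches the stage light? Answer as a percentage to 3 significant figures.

I = P / V = 956 / 230 = 4.157 A through the extension cord.
P_line = I² R_line = (4.157)² × 1.10 = 19.00 W
P_source = P_load + P_line = 956.0 + 19.00 = 975.0 W
η = P_load / P_source = 956.0 / 975.0 = 0.9805

98.1 %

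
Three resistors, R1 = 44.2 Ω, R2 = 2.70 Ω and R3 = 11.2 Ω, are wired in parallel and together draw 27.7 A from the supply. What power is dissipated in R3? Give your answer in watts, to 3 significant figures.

295 W

Parallel branches share V, not I — compute V via R_eq, then use V²/R for the target branch.
1/R_eq = 1/44.2 + 1/2.70 + 1/11.2 ⇒ R_eq = 2.073 Ω
V = I_total × R_eq = 27.70 × 2.073 = 57.44 V
P_R3 = V² / R3 = (57.44)² / 11.2 = 294.5 W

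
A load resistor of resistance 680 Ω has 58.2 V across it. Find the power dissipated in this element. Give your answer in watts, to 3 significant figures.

4.98 W

With V across and R both known, P = V²/R gives the dissipation directly.
P = (58.2 V)² / 680 Ω = 4.981 W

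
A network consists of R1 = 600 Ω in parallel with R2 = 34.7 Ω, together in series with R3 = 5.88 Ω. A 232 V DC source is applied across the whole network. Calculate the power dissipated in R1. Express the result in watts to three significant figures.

64.5 W

First find R_p for the parallel pair, then treat R_p + R3 as a series loop.
R_p = (600×34.7)/(600+34.7) = 32.80 Ω
R_total = R_p + 5.88 = 32.80 + 5.88 = 38.68 Ω
I = V / R_total = 232 / 38.68 = 5.997 A
Voltage across the parallel pair: V_p = I × R_p = 5.997 × 32.80 = 196.7 V
R1 has V_p across it, so P = V_p²/R1.
P_R1 = (196.7)² / 600 = 64.51 W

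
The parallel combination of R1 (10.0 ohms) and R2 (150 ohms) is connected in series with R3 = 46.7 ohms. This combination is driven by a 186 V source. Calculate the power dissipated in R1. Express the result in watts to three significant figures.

96.7 W

First find R_p for the parallel pair, then treat R_p + R3 as a series loop.
R_p = (10.0×150)/(10.0+150) = 9.375 Ω
R_total = R_p + 46.7 = 9.375 + 46.7 = 56.08 Ω
I = V / R_total = 186 / 56.08 = 3.317 A
Voltage across the parallel pair: V_p = I × R_p = 3.317 × 9.375 = 31.10 V
R1 sits across V_p; its power is V_p²/R.
P_R1 = (31.10)² / 10.0 = 96.70 W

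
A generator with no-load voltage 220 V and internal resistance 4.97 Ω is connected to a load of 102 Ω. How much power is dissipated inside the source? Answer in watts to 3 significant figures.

The internal resistance carries the same current as the load; P_int = I²r.
I = ε / (r + R) = 220 / (4.97 + 102) = 2.057 A
P_int = I² r = (2.057)² × 4.97 = 21.02 W

21.0 W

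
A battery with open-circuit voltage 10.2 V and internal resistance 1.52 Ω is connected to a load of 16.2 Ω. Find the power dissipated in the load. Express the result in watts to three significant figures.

The internal resistance and the load are in series, so the same I flows through both; get I from ε/(r+R), then I²R for the load.
I = ε / (r + R) = 10.2 / (1.52 + 16.2) = 0.5756 A
P_load = I² R = (0.5756)² × 16.2 = 5.368 W

5.37 W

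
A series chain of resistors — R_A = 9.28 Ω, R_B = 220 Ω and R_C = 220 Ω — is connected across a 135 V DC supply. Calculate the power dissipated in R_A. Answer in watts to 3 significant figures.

Since the resistors are in series they all carry the loop current I = V/R_total; the power in any one is I²R.
R_total = 9.28 + 220 + 220 = 449.3 Ω
I = V / R_total = 135 / 449.3 = 0.3005 A
P_R_A = I² × R_A = (0.3005)² × 9.28 = 0.8379 W

0.838 W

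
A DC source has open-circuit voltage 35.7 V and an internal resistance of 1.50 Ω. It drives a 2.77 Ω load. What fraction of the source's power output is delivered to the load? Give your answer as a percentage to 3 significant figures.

Efficiency is P_load / P_total. With a series r and R sharing the same I, P = I²R for each, so η = R/(R+r).
η = R / (R + r) = 2.77 / (2.77 + 1.50) = 0.6487

64.9 %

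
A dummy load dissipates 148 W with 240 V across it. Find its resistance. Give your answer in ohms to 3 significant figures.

Rearranging the power relation for the two known quantities gives R = V² / P.
R = (240)² / 148 = 389.2 Ω

389 Ω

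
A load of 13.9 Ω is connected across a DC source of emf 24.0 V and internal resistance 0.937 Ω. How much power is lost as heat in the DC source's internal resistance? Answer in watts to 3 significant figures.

2.45 W

The internal resistance carries the same current as the load; P_int = I²r.
I = ε / (r + R) = 24.0 / (0.937 + 13.9) = 1.618 A
P_int = I² r = (1.618)² × 0.937 = 2.452 W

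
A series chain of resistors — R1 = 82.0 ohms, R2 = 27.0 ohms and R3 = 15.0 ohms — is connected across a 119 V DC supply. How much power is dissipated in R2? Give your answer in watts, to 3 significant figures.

The current is common to all series resistors; compute it, then apply P = I²R for the target.
R_total = 82.0 + 27.0 + 15.0 = 124.0 Ω
I = V / R_total = 119 / 124.0 = 0.9597 A
P_R2 = I² × R2 = (0.9597)² × 27.0 = 24.87 W

24.9 W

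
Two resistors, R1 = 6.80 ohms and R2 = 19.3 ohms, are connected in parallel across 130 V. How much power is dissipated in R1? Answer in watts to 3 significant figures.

Every branch has 130 V across it, so for R1 the power is simply V²/R.
P_R1 = V² / R1 = (130)² / 6.80 Ω = 2485 W

2490 W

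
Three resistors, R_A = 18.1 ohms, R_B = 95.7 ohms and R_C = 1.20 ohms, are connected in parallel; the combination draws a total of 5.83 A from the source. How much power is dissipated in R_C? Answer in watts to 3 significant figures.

Only the total current is stated, so first find the parallel equivalent to get the voltage across the combination.
1/R_eq = 1/18.1 + 1/95.7 + 1/1.20 ⇒ R_eq = 1.112 Ω
V = I_total × R_eq = 5.830 × 1.112 = 6.485 V
P_R_C = V² / R_C = (6.485)² / 1.20 = 35.04 W

35.0 W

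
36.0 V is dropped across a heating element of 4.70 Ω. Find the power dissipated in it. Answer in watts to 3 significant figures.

276 W

We know the drop across the element and its resistance — P = V²/R, one step.
P = (36.0 V)² / 4.70 Ω = 275.7 W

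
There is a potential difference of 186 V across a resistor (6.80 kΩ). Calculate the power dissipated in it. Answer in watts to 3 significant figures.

Voltage and resistance are given, so P = V²/R is the one-step route.
P = (186 V)² / 6800 Ω = 5.088 W

5.09 W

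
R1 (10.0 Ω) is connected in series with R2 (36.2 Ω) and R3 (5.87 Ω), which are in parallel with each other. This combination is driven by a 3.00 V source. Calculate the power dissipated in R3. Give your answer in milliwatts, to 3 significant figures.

173 mW

First combine the parallel branches into one equivalent R_p, then R1 + R_p is a series pair.
R_p = (36.2×5.87)/(36.2+5.87) = 5.051 Ω
R_total = 10.0 + 5.051 = 15.05 Ω
I = V / R_total = 3.00 / 15.05 = 0.1993 A
Voltage across the parallel pair: V_p = I × R_p = 0.1993 × 5.051 = 1.007 V
With V_p across R3, its power is V_p²/R3.
P_R3 = (1.007)² / 5.87 = 0.1727 W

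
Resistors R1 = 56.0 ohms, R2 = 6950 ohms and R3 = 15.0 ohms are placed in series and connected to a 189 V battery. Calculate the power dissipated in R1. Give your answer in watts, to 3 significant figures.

The current is common to all series resistors; compute it, then apply P = I²R for the target.
R_total = 56.0 + 6950 + 15.0 = 7021 Ω
I = V / R_total = 189 / 7021 = 0.02692 A
P_R1 = I² × R1 = (0.02692)² × 56.0 = 0.04058 W

0.0406 W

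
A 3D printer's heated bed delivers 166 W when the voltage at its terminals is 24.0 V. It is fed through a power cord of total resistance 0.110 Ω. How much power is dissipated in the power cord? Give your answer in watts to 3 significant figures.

5.26 W

The power cord is a series resistance carrying the load current; its dissipation is I²R_line.
I = P / V = 166 / 24.0 = 6.917 A through the power cord.
P_line = I² R_line = (6.917)² × 0.110 = 5.262 W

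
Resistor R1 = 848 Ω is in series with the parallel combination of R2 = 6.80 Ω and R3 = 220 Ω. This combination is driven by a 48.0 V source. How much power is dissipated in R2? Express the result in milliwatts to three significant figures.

First combine the parallel branches into one equivalent R_p, then R1 + R_p is a series pair.
R_p = (6.80×220)/(6.80+220) = 6.596 Ω
R_total = 848 + 6.596 = 854.6 Ω
I = V / R_total = 48.0 / 854.6 = 0.05617 A
Voltage across the parallel pair: V_p = I × R_p = 0.05617 × 6.596 = 0.3705 V
R2 sees V_p directly, so P = V_p² / R2.
P_R2 = (0.3705)² / 6.80 = 0.02019 W

20.2 mW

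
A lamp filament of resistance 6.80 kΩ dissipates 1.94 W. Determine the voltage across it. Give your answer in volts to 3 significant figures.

115 V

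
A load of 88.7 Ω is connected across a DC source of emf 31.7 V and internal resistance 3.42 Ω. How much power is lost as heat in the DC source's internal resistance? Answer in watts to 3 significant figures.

0.405 W

Internal loss is I²r, with I set by the total series resistance r+R.
I = ε / (r + R) = 31.7 / (3.42 + 88.7) = 0.3441 A
P_int = I² r = (0.3441)² × 3.42 = 0.4050 W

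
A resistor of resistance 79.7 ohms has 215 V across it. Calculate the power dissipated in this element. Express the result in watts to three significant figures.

580 W

V and R are stated; P = V²/R avoids computing the current.
P = (215 V)² / 79.7 Ω = 580.0 W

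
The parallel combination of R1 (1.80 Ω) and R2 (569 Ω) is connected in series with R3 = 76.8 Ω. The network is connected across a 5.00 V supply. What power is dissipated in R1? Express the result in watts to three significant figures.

0.00724 W

First find R_p for the parallel pair, then treat R_p + R3 as a series loop.
R_p = (1.80×569)/(1.80+569) = 1.794 Ω
R_total = R_p + 76.8 = 1.794 + 76.8 = 78.59 Ω
I = V / R_total = 5.00 / 78.59 = 0.06362 A
Voltage across the parallel pair: V_p = I × R_p = 0.06362 × 1.794 = 0.1142 V
R1 has V_p across it, so P = V_p²/R1.
P_R1 = (0.1142)² / 1.80 = 0.007239 W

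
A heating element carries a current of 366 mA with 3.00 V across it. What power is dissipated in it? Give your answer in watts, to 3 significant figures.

V and I are known directly — P = V I, no intermediate step needed.
P = 3.00 V × 0.3660 A = 1.098 W

1.10 W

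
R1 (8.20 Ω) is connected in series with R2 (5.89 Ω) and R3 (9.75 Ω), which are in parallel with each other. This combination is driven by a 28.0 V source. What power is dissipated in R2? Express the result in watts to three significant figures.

First combine the parallel branches into one equivalent R_p, then R1 + R_p is a series pair.
R_p = (5.89×9.75)/(5.89+9.75) = 3.672 Ω
R_total = 8.20 + 3.672 = 11.87 Ω
I = V / R_total = 28.0 / 11.87 = 2.359 A
Voltage across the parallel pair: V_p = I × R_p = 2.359 × 3.672 = 8.660 V
With V_p across R2, its power is V_p²/R2.
P_R2 = (8.660)² / 5.89 = 12.73 W

12.7 W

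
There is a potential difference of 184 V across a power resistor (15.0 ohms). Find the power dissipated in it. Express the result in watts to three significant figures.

2260 W

We know the drop across the element and its resistance — P = V²/R, one step.
P = (184 V)² / 15.0 Ω = 2257 W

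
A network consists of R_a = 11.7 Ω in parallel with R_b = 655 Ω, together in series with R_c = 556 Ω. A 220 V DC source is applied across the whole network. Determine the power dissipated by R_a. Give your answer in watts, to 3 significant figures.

1.70 W

Collapse the R_a‖R_b pair into one equivalent R_p; then R_p and R_c form a series string.
R_p = (11.7×655)/(11.7+655) = 11.49 Ω
R_total = R_p + 556 = 11.49 + 556 = 567.5 Ω
I = V / R_total = 220 / 567.5 = 0.3877 A
Voltage across the parallel pair: V_p = I × R_p = 0.3877 × 11.49 = 4.456 V
Use P = V²/R for R_a with V = V_p.
P_R_a = (4.456)² / 11.7 = 1.697 W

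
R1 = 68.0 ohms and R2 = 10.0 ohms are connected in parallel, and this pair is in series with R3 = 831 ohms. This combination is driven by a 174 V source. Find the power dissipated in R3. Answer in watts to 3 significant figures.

First find R_p for the parallel pair, then treat R_p + R3 as a series loop.
R_p = (68.0×10.0)/(68.0+10.0) = 8.718 Ω
R_total = R_p + 831 = 8.718 + 831 = 839.7 Ω
I = V / R_total = 174 / 839.7 = 0.2072 A
R3 carries the full series current, so P = I²R.
P_R3 = (0.2072)² × 831 = 35.68 W

35.7 W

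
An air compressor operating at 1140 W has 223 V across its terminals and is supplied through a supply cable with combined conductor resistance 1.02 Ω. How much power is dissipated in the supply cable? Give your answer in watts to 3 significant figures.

26.7 W

The supply cable and load are in series, so the same current flows in both; the loss is I²R_line.
I = P / V = 1140 / 223 = 5.112 A through the supply cable.
P_line = I² R_line = (5.112)² × 1.02 = 26.66 W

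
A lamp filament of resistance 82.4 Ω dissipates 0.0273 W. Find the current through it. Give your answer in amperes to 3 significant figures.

From P = V I = I²R = V²/R, with the two given quantities we get I = √(P / R).
I = √(0.0273 / 82.4) = 0.01820 A

0.0182 A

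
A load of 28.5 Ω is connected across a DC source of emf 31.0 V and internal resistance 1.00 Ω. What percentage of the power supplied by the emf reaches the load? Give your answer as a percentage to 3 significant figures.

96.6 %

Efficiency is P_load / P_total. With a series r and R sharing the same I, P = I²R for each, so η = R/(R+r).
η = R / (R + r) = 28.5 / (28.5 + 1.00) = 0.9661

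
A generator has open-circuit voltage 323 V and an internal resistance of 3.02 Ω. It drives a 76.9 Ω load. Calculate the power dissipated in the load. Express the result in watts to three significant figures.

With r and R in series, I = ε/(r+R); the load dissipates I²R.
I = ε / (r + R) = 323 / (3.02 + 76.9) = 4.042 A
P_load = I² R = (4.042)² × 76.9 = 1256 W

1260 W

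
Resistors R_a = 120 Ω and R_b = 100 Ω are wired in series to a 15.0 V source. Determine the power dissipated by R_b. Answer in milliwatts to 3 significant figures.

465 mW

Series elements share the same current, so find I first, then use P = I²R.
R_total = 120 + 100 = 220.0 Ω
I = V / R_total = 15.0 / 220.0 = 0.06818 A
P_R_b = I² × R_b = (0.06818)² × 100 = 0.4649 W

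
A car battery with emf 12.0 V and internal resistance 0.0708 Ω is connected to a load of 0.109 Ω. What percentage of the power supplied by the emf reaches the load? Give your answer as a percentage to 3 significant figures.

60.6 %

The source delivers εI, of which I²R reaches the load and I²r is lost; since I is common, η = R/(R+r).
η = R / (R + r) = 0.109 / (0.109 + 0.0708) = 0.6062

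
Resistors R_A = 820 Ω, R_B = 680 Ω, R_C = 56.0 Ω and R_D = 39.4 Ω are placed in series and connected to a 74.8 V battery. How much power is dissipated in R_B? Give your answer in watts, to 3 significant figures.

1.49 W

Series elements share the same current, so find I first, then use P = I²R.
R_total = 820 + 680 + 56.0 + 39.4 = 1595 Ω
I = V / R_total = 74.8 / 1595 = 0.04688 A
P_R_B = I² × R_B = (0.04688)² × 680 = 1.495 W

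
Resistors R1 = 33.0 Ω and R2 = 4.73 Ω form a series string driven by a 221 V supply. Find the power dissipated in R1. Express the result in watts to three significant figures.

The current is common to all series resistors; compute it, then apply P = I²R for the target.
R_total = 33.0 + 4.73 = 37.73 Ω
I = V / R_total = 221 / 37.73 = 5.857 A
P_R1 = I² × R1 = (5.857)² × 33.0 = 1132 W

1130 W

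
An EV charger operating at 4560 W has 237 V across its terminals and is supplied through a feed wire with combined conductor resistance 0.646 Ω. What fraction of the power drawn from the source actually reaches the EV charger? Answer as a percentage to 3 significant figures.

95.0 %

I = P / V = 4560 / 237 = 19.24 A through the feed wire.
P_line = I² R_line = (19.24)² × 0.646 = 239.1 W
P_source = P_load + P_line = 4560 + 239.1 = 4799 W
η = P_load / P_source = 4560 / 4799 = 0.9502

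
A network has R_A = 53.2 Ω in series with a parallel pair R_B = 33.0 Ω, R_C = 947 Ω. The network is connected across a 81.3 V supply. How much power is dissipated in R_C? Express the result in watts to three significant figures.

0.980 W

First combine the parallel branches into one equivalent R_p, then R_A + R_p is a series pair.
R_p = (33.0×947)/(33.0+947) = 31.89 Ω
R_total = 53.2 + 31.89 = 85.09 Ω
I = V / R_total = 81.3 / 85.09 = 0.9555 A
Voltage across the parallel pair: V_p = I × R_p = 0.9555 × 31.89 = 30.47 V
With V_p across R_C, its power is V_p²/R_C.
P_R_C = (30.47)² / 947 = 0.9803 W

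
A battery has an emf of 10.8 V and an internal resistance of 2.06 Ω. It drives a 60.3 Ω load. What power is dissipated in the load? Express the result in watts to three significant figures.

1.81 W

Find the circuit current first, then P = I²R for the load (series elements share I).
I = ε / (r + R) = 10.8 / (2.06 + 60.3) = 0.1732 A
P_load = I² R = (0.1732)² × 60.3 = 1.809 W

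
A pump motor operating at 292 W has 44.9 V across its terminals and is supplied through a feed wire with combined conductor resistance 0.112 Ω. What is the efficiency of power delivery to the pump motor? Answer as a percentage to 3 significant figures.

98.4 %

I = P / V = 292 / 44.9 = 6.503 A through the feed wire.
P_line = I² R_line = (6.503)² × 0.112 = 4.737 W
P_source = P_load + P_line = 292.0 + 4.737 = 296.7 W
η = P_load / P_source = 292.0 / 296.7 = 0.9840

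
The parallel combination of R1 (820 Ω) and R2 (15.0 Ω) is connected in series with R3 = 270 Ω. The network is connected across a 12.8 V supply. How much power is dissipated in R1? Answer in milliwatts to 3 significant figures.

0.535 mW

Reduce the parallel combination to a single R_p; the circuit then becomes R_p in series with the remaining resistor.
R_p = (820×15.0)/(820+15.0) = 14.73 Ω
R_total = R_p + 270 = 14.73 + 270 = 284.7 Ω
I = V / R_total = 12.8 / 284.7 = 0.04495 A
Voltage across the parallel pair: V_p = I × R_p = 0.04495 × 14.73 = 0.6622 V
Use P = V²/R for R1 with V = V_p.
P_R1 = (0.6622)² / 820 = 0.0005348 W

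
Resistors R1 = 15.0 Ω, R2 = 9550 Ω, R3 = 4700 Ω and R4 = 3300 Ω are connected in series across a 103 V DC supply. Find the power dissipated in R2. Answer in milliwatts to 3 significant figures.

Series elements share the same current, so find I first, then use P = I²R.
R_total = 15.0 + 9550 + 4700 + 3300 = 17560 Ω
I = V / R_total = 103 / 17560 = 0.005864 A
P_R2 = I² × R2 = (0.005864)² × 9550 = 0.3284 W

328 mW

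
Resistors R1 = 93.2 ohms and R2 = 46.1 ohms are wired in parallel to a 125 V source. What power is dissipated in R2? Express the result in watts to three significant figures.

The supply voltage appears across each parallel branch — just use P = V²/R2.
P_R2 = V² / R2 = (125)² / 46.1 Ω = 338.9 W

339 W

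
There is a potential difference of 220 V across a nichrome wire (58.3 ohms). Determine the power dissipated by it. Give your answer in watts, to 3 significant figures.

V and R are stated; P = V²/R avoids computing the current.
P = (220 V)² / 58.3 Ω = 830.2 W

830 W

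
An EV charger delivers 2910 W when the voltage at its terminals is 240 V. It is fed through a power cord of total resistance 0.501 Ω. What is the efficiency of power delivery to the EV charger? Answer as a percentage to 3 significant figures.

97.5 %

I = P / V = 2910 / 240 = 12.12 A through the power cord.
P_line = I² R_line = (12.12)² × 0.501 = 73.65 W
P_source = P_load + P_line = 2910 + 73.65 = 2984 W
η = P_load / P_source = 2910 / 2984 = 0.9753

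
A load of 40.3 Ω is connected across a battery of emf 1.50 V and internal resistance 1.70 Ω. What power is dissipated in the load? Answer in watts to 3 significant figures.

0.0514 W

Find the circuit current first, then P = I²R for the load (series elements share I).
I = ε / (r + R) = 1.50 / (1.70 + 40.3) = 0.03571 A
P_load = I² R = (0.03571)² × 40.3 = 0.05140 W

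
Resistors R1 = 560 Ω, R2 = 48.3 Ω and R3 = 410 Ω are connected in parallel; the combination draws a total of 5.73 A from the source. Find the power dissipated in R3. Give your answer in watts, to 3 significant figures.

The branches share the same voltage, but only the total current is given — find V from the equivalent resistance first.
1/R_eq = 1/560 + 1/48.3 + 1/410 ⇒ R_eq = 40.11 Ω
V = I_total × R_eq = 5.730 × 40.11 = 229.9 V
P_R3 = V² / R3 = (229.9)² / 410 = 128.9 W

129 W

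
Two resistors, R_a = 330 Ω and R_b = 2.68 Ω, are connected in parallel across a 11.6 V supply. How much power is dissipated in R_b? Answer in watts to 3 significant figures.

Each parallel branch sees the full supply voltage, so P = V²/R applies directly to the target branch.
P_R_b = V² / R_b = (11.6)² / 2.68 Ω = 50.21 W

50.2 W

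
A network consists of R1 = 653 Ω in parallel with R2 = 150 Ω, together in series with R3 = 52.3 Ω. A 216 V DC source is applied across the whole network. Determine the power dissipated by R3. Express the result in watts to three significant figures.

80.3 W

Collapse the R1‖R2 pair into one equivalent R_p; then R_p and R3 form a series string.
R_p = (653×150)/(653+150) = 122.0 Ω
R_total = R_p + 52.3 = 122.0 + 52.3 = 174.3 Ω
I = V / R_total = 216 / 174.3 = 1.239 A
R3 is the series element, so its power is I²R.
P_R3 = (1.239)² × 52.3 = 80.34 W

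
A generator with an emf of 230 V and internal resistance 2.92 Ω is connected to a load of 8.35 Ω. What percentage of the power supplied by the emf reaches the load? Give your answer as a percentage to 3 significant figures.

η = P_load/(P_load+P_int) = I²R/(I²R+I²r) = R/(R+r) — the I² cancels for series elements.
η = R / (R + r) = 8.35 / (8.35 + 2.92) = 0.7409

74.1 %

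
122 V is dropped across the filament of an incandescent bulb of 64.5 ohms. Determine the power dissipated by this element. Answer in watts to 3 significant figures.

231 W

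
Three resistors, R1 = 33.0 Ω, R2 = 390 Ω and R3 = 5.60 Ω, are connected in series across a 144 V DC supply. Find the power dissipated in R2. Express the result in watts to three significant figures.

In a series string the same current flows through every resistor — find that current, then P = I²R for the one we want.
R_total = 33.0 + 390 + 5.60 = 428.6 Ω
I = V / R_total = 144 / 428.6 = 0.3360 A
P_R2 = I² × R2 = (0.3360)² × 390 = 44.02 W

44.0 W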